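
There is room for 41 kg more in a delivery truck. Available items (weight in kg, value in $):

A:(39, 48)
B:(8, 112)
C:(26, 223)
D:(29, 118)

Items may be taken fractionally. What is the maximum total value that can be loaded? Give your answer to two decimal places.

363.48

Sort by value per unit weight and fill in that order.
Ratios (sorted): B 14.00, C 8.58, D 4.07, A 1.23
take B (8 @ 112); take C (26 @ 223); take 7/29 of D → 28.48. Capacity used 41/41.
Total value = 363.48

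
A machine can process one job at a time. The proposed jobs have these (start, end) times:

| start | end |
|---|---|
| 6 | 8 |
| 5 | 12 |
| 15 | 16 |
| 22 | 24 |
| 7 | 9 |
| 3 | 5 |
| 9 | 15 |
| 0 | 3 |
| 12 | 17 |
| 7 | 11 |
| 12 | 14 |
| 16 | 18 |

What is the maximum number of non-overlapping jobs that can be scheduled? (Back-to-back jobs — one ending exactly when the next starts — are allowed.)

7

Sort by end time and greedily take each interval whose start is ≥ the last chosen end.
By end time: (0,3), (3,5), (6,8), (7,9), (7,11), (5,12), (12,14), (9,15), (15,16), (12,17), (16,18), (22,24).
Pick (0,3); next start ≥ 3 → (3,5); next start ≥ 5 → (6,8); next start ≥ 8 → (12,14); next start ≥ 14 → (15,16); next start ≥ 16 → (16,18); next start ≥ 18 → (22,24).
Selected 7 jobs.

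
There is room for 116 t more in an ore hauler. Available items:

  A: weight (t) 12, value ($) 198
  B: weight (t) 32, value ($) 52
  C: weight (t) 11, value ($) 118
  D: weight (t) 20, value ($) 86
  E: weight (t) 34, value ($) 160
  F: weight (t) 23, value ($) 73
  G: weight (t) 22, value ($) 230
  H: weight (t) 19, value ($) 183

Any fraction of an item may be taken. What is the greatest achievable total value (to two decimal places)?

Order: A (198/12=16.50) > C (118/11=10.73) > G (230/22=10.45) > H (183/19=9.63) > E (160/34=4.71) > D (86/20=4.30) > F (73/23=3.17) > B (52/32=1.62)
Fill: take A (12 @ 198) → take C (11 @ 118) → take G (22 @ 230) → take H (19 @ 183) → take E (34 @ 160) → take 18/20 of D → 77.40; 116/116 used.
Total value = 966.40

966.40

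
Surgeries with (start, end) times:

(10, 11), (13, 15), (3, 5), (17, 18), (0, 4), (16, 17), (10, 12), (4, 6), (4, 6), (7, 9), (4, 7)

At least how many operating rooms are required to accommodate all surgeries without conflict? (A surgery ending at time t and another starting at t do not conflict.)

starts: [0, 3, 4, 4, 4, 7, 10, 10, 13, 16, 17]
ends:   [4, 5, 6, 6, 7, 9, 11, 12, 15, 17, 18]
s0→1 s3→2 e4→1 s4→2 s4→3 s4→4  — peak 4.

4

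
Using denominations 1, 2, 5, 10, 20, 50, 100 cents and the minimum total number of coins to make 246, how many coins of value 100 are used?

Greedy: take as many of the largest coin as possible, then repeat with the remainder.
246 − 2×100→46 − 2×20→6 − 1×5→1 − 1×1→0
Count of 100: 2

2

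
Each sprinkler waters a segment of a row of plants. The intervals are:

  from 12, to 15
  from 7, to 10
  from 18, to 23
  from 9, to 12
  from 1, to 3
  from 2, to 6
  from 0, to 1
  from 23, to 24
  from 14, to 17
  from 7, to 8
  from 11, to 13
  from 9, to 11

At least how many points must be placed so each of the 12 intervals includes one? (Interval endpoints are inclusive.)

By right end: [0,1]  [1,3]  [2,6]  [7,8]  [7,10]  [9,11]  [9,12]  [11,13]  [12,15]  [14,17]  [18,23]  [23,24]
[0,1] uncovered → point at 1; [2,6] uncovered → point at 6; [7,8] uncovered → point at 8; [9,11] uncovered → point at 11; [12,15] uncovered → point at 15; [18,23] uncovered → point at 23.
Points: 1, 6, 8, 11, 15, 23 (6 total).

6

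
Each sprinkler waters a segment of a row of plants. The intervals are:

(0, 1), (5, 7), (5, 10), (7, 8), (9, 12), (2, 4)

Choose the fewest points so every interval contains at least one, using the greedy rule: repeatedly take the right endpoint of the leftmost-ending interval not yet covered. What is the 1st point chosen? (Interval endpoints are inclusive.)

Sort by right endpoint; whenever an interval is uncovered, place a point at its right end.
Sorted: [0,1] [2,4] [5,7] [7,8] [5,10] [9,12]
{[0,1]} hit by 1; {[2,4]} hit by 4; {[5,7],[7,8],[5,10]} hit by 7; {[9,12]} hit by 12.
Points: 1, 4, 7, 12 (4 total).

1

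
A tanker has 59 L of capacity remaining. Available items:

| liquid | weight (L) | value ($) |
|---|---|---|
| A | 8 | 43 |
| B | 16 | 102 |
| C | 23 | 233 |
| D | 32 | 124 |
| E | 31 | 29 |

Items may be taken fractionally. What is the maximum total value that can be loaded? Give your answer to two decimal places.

Greedy by value/weight ratio, highest first.
Ratios (sorted): C 10.13, B 6.38, A 5.38, D 3.88, E 0.94
take C (23 @ 233); take B (16 @ 102); take A (8 @ 43); take 12/32 of D → 46.50. Capacity used 59/59.
Total value = 424.50

424.50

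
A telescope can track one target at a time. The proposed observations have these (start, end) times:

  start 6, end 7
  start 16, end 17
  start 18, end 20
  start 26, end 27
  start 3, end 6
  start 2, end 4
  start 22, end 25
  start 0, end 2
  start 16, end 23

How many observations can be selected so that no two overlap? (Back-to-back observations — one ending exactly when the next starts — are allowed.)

Sort by end time and greedily take each interval whose start is ≥ the last chosen end.
Sorted by end: (0,2)  (2,4)  (3,6)  (6,7)  (16,17)  (18,20)  (16,23)  (22,25)  (26,27)
take (0,2); take (2,4); take (6,7); take (16,17); take (18,20); skip (16,23); take (22,25); take (26,27).
Selected 7 observations.

7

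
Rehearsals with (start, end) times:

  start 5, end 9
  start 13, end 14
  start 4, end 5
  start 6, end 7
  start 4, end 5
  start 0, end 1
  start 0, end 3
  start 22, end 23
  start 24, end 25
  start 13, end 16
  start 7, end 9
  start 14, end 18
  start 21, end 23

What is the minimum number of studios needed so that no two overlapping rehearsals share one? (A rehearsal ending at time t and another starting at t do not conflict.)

2

Count concurrent intervals with a sweep; the peak is the room count.
Events (time:±→running): 0:+→1 0:+→2 … peak 2.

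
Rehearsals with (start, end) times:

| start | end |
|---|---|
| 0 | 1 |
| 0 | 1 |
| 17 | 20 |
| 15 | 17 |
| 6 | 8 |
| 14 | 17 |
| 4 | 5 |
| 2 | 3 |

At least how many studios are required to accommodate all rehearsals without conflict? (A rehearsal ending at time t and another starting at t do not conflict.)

2

Count concurrent intervals with a sweep; the peak is the room count.
Events (time:±→running): 0:+→1 0:+→2 … peak 2.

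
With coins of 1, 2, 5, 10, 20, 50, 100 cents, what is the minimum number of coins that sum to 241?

241 − 2×100→41 − 2×20→1 − 1×1→0
Total coins = 2 + 2 + 1 = 5

5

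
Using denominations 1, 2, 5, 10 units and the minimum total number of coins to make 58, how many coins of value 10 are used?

5

58 = 5×10 + 1×5 + 1×2 + 1×1
Count of 10: 5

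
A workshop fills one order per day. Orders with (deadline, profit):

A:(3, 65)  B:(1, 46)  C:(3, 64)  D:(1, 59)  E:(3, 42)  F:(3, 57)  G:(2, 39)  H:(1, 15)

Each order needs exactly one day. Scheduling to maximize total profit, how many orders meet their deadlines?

3

Sort by profit descending; place each in the latest free slot ≤ its deadline.
By profit: A(d3,65), C(d3,64), D(d1,59), F(d3,57), B(d1,46), E(d3,42), G(d2,39), H(d1,15)
A→slot 3; C→slot 2; D→slot 1; F skipped; B skipped; E skipped; G skipped; H skipped.
3 of 8 scheduled.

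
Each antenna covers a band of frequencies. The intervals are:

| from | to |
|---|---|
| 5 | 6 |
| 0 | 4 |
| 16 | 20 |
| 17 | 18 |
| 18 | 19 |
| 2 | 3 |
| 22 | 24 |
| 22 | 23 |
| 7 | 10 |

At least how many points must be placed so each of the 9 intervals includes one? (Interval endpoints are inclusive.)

Process intervals by earliest right end; each time one isn't hit yet, stab at its right endpoint.
By right end: [2,3]  [0,4]  [5,6]  [7,10]  [17,18]  [18,19]  [16,20]  [22,23]  [22,24]
[2,3] uncovered → point at 3; [5,6] uncovered → point at 6; [7,10] uncovered → point at 10; [17,18] uncovered → point at 18; [22,23] uncovered → point at 23.
Points: 3, 6, 10, 18, 23 (5 total).

5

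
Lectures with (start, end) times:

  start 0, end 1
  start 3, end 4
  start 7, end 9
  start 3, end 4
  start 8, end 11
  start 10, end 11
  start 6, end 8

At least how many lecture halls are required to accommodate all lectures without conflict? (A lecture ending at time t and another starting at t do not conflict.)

Events (time:±→running): 0:+→1 1:-→0 3:+→1 3:+→2 … peak 2.

2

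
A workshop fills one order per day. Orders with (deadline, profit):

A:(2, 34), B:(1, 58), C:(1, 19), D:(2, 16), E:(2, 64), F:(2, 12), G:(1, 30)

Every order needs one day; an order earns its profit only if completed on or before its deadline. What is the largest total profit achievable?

122

Sort by profit descending; place each in the latest free slot ≤ its deadline.
Profit order: E=64 B=58 A=34 G=30 C=19 D=16 F=12
Assign: E→slot 2, B→slot 1, A skipped, G skipped, C skipped, D skipped, F skipped.
Slots: [1:B] [2:E]
Profit = 58 + 64 = 122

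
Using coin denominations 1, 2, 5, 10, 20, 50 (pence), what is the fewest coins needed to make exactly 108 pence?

Greedy: take as many of the largest coin as possible, then repeat with the remainder.
108 = 2×50 + 1×5 + 1×2 + 1×1
Total coins = 2 + 1 + 1 + 1 = 5

5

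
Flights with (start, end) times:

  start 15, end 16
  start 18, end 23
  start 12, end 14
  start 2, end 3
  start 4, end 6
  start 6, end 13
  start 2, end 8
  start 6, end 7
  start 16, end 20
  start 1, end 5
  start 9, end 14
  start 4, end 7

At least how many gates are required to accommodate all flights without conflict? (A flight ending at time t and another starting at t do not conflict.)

4

starts: [1, 2, 2, 4, 4, 6, 6, 9, 12, 15, 16, 18]
ends:   [3, 5, 6, 7, 7, 8, 13, 14, 14, 16, 20, 23]
s1→1 s2→2 s2→3 e3→2 s4→3 s4→4  — peak 4.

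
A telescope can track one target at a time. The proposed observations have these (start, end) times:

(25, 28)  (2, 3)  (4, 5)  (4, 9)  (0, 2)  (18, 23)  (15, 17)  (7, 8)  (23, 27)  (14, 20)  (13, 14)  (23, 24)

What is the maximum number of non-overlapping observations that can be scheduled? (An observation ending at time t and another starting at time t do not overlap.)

Order by finish time; keep every interval that doesn't clash with the previous kept one.
By end time: (0,2), (2,3), (4,5), (7,8), (4,9), (13,14), (15,17), (14,20), (18,23), (23,24), (23,27), (25,28).
Pick (0,2); next start ≥ 2 → (2,3); next start ≥ 3 → (4,5); next start ≥ 5 → (7,8); next start ≥ 8 → (13,14); next start ≥ 14 → (15,17); next start ≥ 17 → (18,23); next start ≥ 23 → (23,24); next start ≥ 24 → (25,28).
Selected 9 observations.

9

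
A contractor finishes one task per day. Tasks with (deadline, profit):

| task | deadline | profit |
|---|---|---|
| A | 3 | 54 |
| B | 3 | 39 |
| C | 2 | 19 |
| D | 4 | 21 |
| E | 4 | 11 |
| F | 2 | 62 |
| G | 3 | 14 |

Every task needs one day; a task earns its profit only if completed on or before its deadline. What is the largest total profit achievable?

176

Sort by profit descending; place each in the latest free slot ≤ its deadline.
By profit: F(d2,62), A(d3,54), B(d3,39), D(d4,21), C(d2,19), G(d3,14), E(d4,11)
F→slot 2; A→slot 3; B→slot 1; D→slot 4; C skipped; G skipped; E skipped.
Profit = 39 + 62 + 54 + 21 = 176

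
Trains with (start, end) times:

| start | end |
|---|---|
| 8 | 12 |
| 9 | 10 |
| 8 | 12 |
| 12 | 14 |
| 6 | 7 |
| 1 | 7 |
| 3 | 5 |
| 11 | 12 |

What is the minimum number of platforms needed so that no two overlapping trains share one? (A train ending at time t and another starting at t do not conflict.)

Count concurrent intervals with a sweep; the peak is the room count.
Events (time:±→running): 1:+→1 3:+→2 5:-→1 6:+→2 7:-→1 7:-→0 8:+→1 8:+→2 9:+→3 … peak 3.

3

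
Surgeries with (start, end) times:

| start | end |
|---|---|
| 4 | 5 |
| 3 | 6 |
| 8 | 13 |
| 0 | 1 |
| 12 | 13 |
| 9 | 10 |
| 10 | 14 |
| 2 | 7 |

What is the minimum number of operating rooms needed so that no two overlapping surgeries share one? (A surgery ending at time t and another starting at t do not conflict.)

3

The answer is the maximum number of intervals overlapping at any instant.
Events (time:±→running): 0:+→1 1:-→0 2:+→1 3:+→2 4:+→3 … peak 3.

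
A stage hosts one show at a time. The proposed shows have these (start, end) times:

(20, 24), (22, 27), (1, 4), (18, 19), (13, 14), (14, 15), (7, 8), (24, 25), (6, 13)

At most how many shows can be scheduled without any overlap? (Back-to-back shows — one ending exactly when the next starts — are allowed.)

By end time: (1,4), (7,8), (6,13), (13,14), (14,15), (18,19), (20,24), (24,25), (22,27).
Pick (1,4); next start ≥ 4 → (7,8); next start ≥ 8 → (13,14); next start ≥ 14 → (14,15); next start ≥ 15 → (18,19); next start ≥ 19 → (20,24); next start ≥ 24 → (24,25).
Selected 7 shows.

7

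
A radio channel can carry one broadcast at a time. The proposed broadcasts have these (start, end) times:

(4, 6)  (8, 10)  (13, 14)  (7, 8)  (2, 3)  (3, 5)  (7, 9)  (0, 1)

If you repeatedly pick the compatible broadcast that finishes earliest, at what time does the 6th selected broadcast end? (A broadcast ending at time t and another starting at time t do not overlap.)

14

By end time: (0,1), (2,3), (3,5), (4,6), (7,8), (7,9), (8,10), (13,14).
Pick (0,1); next start ≥ 1 → (2,3); next start ≥ 3 → (3,5); next start ≥ 5 → (7,8); next start ≥ 8 → (8,10); next start ≥ 10 → (13,14).
Selected: (0,1) (2,3) (3,5) (7,8) (8,10) (13,14)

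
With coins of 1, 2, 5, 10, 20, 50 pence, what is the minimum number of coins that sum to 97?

Greedy: take as many of the largest coin as possible, then repeat with the remainder.
97 − 1×50→47 − 2×20→7 − 1×5→2 − 1×2→0
Total coins = 1 + 2 + 1 + 1 = 5

5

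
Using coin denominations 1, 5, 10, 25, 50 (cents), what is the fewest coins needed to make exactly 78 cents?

5

Greedy: take as many of the largest coin as possible, then repeat with the remainder.
78 = 1×50 + 1×25 + 3×1
Total coins = 1 + 1 + 3 = 5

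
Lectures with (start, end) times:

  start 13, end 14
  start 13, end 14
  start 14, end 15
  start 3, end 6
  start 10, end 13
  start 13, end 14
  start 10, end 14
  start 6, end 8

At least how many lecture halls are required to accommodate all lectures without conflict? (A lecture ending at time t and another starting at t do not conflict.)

4

starts: [3, 6, 10, 10, 13, 13, 13, 14]
ends:   [6, 8, 13, 14, 14, 14, 14, 15]
s3→1 e6→0 s6→1 e8→0 s10→1 s10→2 e13→1 s13→2 s13→3 s13→4  — peak 4.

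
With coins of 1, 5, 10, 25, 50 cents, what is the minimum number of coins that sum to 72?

Use the largest denomination that fits, subtract, and repeat.
72 = 1×50 + 2×10 + 2×1
Total coins = 1 + 2 + 2 = 5

5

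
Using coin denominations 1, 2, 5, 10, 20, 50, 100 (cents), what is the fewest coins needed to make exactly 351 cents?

351 − 3×100→51 − 1×50→1 − 1×1→0
Total coins = 3 + 1 + 1 = 5

5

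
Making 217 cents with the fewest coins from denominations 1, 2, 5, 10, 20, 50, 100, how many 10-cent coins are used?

1

217 = 2×100 + 1×10 + 1×5 + 1×2
Count of 10: 1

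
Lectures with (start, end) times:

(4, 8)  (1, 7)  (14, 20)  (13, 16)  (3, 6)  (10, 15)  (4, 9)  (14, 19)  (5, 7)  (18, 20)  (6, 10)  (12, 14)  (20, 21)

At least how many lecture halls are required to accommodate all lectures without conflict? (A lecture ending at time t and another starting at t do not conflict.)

5

The answer is the maximum number of intervals overlapping at any instant.
Events (time:±→running): 1:+→1 3:+→2 4:+→3 4:+→4 5:+→5 … peak 5.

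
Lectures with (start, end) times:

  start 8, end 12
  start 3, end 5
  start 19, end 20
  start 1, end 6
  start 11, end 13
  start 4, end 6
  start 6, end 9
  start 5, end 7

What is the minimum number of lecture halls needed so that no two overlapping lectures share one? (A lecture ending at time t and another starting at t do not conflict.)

Count concurrent intervals with a sweep; the peak is the room count.
Events (time:±→running): 1:+→1 3:+→2 4:+→3 … peak 3.

3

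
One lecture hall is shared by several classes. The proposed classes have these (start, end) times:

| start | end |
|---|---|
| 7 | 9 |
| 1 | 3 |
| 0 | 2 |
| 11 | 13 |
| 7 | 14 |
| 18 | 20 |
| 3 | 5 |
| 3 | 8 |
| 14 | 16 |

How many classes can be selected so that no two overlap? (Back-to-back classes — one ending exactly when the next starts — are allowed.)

6

Sort by end time and greedily take each interval whose start is ≥ the last chosen end.
By end time: (0,2), (1,3), (3,5), (3,8), (7,9), (11,13), (7,14), (14,16), (18,20).
Pick (0,2); next start ≥ 2 → (3,5); next start ≥ 5 → (7,9); next start ≥ 9 → (11,13); next start ≥ 13 → (14,16); next start ≥ 16 → (18,20).
Selected 6 classes.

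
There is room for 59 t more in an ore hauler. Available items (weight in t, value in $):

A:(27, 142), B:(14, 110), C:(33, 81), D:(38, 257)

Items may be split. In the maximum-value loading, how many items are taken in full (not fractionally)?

Order: B (110/14=7.86) > D (257/38=6.76) > A (142/27=5.26) > C (81/33=2.45)
Fill: take B (14 @ 110) → take D (38 @ 257) → take 7/27 of A → 36.81; 59/59 used.
2 item(s) taken whole; one partial (take 7/27 of A).

2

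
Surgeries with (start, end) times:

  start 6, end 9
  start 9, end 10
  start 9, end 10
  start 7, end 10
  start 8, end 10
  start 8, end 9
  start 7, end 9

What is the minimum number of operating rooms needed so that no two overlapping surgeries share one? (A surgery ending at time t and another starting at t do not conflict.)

The answer is the maximum number of intervals overlapping at any instant.
starts: [6, 7, 7, 8, 8, 9, 9]
ends:   [9, 9, 9, 10, 10, 10, 10]
s6→1 s7→2 s7→3 s8→4 s8→5  — peak 5.

5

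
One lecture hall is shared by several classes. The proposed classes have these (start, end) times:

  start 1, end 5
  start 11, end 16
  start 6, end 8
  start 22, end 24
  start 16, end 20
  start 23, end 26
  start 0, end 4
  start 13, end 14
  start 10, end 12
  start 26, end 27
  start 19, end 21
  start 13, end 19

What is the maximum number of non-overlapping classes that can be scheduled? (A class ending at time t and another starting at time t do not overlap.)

Greedy by earliest finish: after sorting by end time, pick each interval compatible with the last pick.
By end time: (0,4), (1,5), (6,8), (10,12), (13,14), (11,16), (13,19), (16,20), (19,21), (22,24), (23,26), (26,27).
Pick (0,4); next start ≥ 4 → (6,8); next start ≥ 8 → (10,12); next start ≥ 12 → (13,14); next start ≥ 14 → (16,20); next start ≥ 20 → (22,24); next start ≥ 24 → (26,27).
Selected 7 classes.

7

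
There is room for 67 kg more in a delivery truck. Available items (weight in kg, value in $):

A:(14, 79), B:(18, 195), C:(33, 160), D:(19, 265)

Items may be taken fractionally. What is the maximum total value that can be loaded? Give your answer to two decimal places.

Greedy by value/weight ratio, highest first.
Ratios (sorted): D 13.95, B 10.83, A 5.64, C 4.85
take D (19 @ 265); take B (18 @ 195); take A (14 @ 79); take 16/33 of C → 77.58. Capacity used 67/67.
Total value = 616.58

616.58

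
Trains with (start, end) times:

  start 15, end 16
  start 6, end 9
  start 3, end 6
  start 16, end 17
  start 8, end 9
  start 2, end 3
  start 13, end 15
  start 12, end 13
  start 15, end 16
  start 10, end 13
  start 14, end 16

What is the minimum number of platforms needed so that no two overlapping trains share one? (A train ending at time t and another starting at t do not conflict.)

starts: [2, 3, 6, 8, 10, 12, 13, 14, 15, 15, 16]
ends:   [3, 6, 9, 9, 13, 13, 15, 16, 16, 16, 17]
s2→1 e3→0 s3→1 e6→0 s6→1 s8→2 e9→1 e9→0 s10→1 s12→2 e13→1 e13→0 s13→1 s14→2 e15→1 s15→2 s15→3  — peak 3.

3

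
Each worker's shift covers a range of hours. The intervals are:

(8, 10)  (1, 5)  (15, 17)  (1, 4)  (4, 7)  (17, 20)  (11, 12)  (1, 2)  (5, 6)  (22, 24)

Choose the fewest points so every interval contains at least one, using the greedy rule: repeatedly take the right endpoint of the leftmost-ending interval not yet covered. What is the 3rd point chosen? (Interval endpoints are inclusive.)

10

By right end: [1,2]  [1,4]  [1,5]  [5,6]  [4,7]  [8,10]  [11,12]  [15,17]  [17,20]  [22,24]
[1,2] uncovered → point at 2; [5,6] uncovered → point at 6; [8,10] uncovered → point at 10; [11,12] uncovered → point at 12; [15,17] uncovered → point at 17; [22,24] uncovered → point at 24.
Points: 2, 6, 10, 12, 17, 24 (6 total).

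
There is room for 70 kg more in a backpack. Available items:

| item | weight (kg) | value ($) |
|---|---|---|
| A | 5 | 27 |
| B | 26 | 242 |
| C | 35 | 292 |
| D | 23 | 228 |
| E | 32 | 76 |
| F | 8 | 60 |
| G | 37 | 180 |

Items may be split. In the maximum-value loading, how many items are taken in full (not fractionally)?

Ratios (sorted): D 9.91, B 9.31, C 8.34, F 7.50, A 5.40, G 4.86, E 2.38
take D (23 @ 228); take B (26 @ 242); take 21/35 of C → 175.20. Capacity used 70/70.
2 item(s) taken whole; one partial (take 21/35 of C).

2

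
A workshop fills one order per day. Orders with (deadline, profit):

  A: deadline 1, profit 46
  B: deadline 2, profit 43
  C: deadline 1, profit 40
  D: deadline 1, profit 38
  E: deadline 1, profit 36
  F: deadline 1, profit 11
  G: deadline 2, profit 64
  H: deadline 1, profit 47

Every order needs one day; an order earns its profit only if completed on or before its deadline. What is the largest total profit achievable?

111

Take jobs in profit order; each goes to the latest open slot no later than its deadline.
Profit order: G=64 H=47 A=46 B=43 C=40 D=38 E=36 F=11
Assign: G→slot 2, H→slot 1, A skipped, B skipped, C skipped, D skipped, E skipped, F skipped.
Slots: [1:H] [2:G]
Profit = 47 + 64 = 111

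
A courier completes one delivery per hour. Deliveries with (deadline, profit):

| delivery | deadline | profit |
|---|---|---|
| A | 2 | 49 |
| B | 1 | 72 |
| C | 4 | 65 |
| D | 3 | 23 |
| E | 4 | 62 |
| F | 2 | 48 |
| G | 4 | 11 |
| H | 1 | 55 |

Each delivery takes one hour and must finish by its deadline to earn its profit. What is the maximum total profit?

Profit order: B=72 C=65 E=62 H=55 A=49 F=48 D=23 G=11
Assign: B→slot 1, C→slot 4, E→slot 3, H skipped, A→slot 2, F skipped, D skipped, G skipped.
Slots: [1:B] [2:A] [3:E] [4:C]
Profit = 72 + 49 + 62 + 65 = 248

248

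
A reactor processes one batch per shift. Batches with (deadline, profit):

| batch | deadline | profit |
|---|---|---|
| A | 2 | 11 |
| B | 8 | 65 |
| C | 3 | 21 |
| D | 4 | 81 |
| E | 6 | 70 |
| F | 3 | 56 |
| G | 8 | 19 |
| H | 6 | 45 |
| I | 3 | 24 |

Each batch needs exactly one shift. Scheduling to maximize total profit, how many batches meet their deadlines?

8

Take jobs in profit order; each goes to the latest open slot no later than its deadline.
Profit order: D=81 E=70 B=65 F=56 H=45 I=24 C=21 G=19 A=11
Assign: D→slot 4, E→slot 6, B→slot 8, F→slot 3, H→slot 5, I→slot 2, C→slot 1, G→slot 7, A skipped.
Slots: [1:C] [2:I] [3:F] [4:D] [5:H] [6:E] [7:G] [8:B]
8 of 9 scheduled.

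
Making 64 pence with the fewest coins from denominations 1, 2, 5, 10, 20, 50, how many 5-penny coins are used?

64 = 1×50 + 1×10 + 2×2
Count of 5: 0

0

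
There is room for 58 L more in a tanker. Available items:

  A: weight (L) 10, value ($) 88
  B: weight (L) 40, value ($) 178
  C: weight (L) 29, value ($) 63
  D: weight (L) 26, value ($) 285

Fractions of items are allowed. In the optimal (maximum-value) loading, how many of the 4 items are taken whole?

Ratios (sorted): D 10.96, A 8.80, B 4.45, C 2.17
take D (26 @ 285); take A (10 @ 88); take 22/40 of B → 97.90. Capacity used 58/58.
2 item(s) taken whole; one partial (take 22/40 of B).

2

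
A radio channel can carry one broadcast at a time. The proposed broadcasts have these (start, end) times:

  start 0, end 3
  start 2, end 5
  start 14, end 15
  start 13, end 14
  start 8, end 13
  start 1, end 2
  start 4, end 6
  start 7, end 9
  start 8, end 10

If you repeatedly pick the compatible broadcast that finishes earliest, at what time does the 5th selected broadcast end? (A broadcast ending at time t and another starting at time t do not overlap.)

Order by finish time; keep every interval that doesn't clash with the previous kept one.
Sorted by end: (1,2)  (0,3)  (2,5)  (4,6)  (7,9)  (8,10)  (8,13)  (13,14)  (14,15)
take (1,2); take (2,5); take (7,9); take (13,14); take (14,15).
Selected: (1,2) (2,5) (7,9) (13,14) (14,15)

15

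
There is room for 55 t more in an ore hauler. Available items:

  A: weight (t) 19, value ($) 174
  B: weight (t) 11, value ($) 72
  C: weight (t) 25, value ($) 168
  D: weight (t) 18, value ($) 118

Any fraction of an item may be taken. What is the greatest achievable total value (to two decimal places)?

Greedy by value/weight ratio, highest first.
Ratios (sorted): A 9.16, C 6.72, D 6.56, B 6.55
take A (19 @ 174); take C (25 @ 168); take 11/18 of D → 72.11. Capacity used 55/55.
Total value = 414.11

414.11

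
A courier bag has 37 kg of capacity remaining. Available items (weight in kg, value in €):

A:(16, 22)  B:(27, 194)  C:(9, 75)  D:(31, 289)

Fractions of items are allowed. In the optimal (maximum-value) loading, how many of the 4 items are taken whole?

1

Greedy by value/weight ratio, highest first.
Ratios (sorted): D 9.32, C 8.33, B 7.19, A 1.38
take D (31 @ 289); take 6/9 of C → 50.00. Capacity used 37/37.
1 item(s) taken whole; one partial (take 6/9 of C).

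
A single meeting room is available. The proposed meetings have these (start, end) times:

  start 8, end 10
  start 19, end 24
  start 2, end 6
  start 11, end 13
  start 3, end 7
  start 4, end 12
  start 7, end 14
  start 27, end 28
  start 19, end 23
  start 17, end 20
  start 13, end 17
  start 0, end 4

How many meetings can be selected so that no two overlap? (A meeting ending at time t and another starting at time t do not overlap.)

Sort by end time and greedily take each interval whose start is ≥ the last chosen end.
By end time: (0,4), (2,6), (3,7), (8,10), (4,12), (11,13), (7,14), (13,17), (17,20), (19,23), (19,24), (27,28).
Pick (0,4); next start ≥ 4 → (8,10); next start ≥ 10 → (11,13); next start ≥ 13 → (13,17); next start ≥ 17 → (17,20); next start ≥ 20 → (27,28).
Selected 6 meetings.

6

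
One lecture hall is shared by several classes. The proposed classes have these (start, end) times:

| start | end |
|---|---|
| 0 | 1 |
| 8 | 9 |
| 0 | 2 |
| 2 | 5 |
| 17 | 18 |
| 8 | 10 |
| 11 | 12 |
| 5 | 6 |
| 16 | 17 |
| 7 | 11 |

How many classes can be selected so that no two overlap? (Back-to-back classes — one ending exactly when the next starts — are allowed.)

7

By end time: (0,1), (0,2), (2,5), (5,6), (8,9), (8,10), (7,11), (11,12), (16,17), (17,18).
Pick (0,1); next start ≥ 1 → (2,5); next start ≥ 5 → (5,6); next start ≥ 6 → (8,9); next start ≥ 9 → (11,12); next start ≥ 12 → (16,17); next start ≥ 17 → (17,18).
Selected 7 classes.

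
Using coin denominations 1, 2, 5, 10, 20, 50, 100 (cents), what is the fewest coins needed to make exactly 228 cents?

6

Use the largest denomination that fits, subtract, and repeat.
228 = 2×100 + 1×20 + 1×5 + 1×2 + 1×1
Total coins = 2 + 1 + 1 + 1 + 1 = 6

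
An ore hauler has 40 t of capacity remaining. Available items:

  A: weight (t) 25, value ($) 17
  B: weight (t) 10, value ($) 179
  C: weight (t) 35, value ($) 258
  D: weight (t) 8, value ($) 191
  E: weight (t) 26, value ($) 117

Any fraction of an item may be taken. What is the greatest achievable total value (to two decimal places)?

532.17

Order: D (191/8=23.88) > B (179/10=17.90) > C (258/35=7.37) > E (117/26=4.50) > A (17/25=0.68)
Fill: take D (8 @ 191) → take B (10 @ 179) → take 22/35 of C → 162.17; 40/40 used.
Total value = 532.17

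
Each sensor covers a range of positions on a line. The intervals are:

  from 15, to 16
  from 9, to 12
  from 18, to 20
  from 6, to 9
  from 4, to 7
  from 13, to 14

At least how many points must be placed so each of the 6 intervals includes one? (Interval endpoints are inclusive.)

5

Sorted: [4,7] [6,9] [9,12] [13,14] [15,16] [18,20]
{[4,7],[6,9]} hit by 7; {[9,12]} hit by 12; {[13,14]} hit by 14; {[15,16]} hit by 16; {[18,20]} hit by 20.
Points: 7, 12, 14, 16, 20 (5 total).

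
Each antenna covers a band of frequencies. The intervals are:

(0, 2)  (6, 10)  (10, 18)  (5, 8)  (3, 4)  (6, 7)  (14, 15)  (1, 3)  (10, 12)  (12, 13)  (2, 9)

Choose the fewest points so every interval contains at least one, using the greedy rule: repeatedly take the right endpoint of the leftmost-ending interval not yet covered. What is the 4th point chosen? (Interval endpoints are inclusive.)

12

Sort by right endpoint; whenever an interval is uncovered, place a point at its right end.
Sorted: [0,2] [1,3] [3,4] [6,7] [5,8] [2,9] [6,10] [10,12] [12,13] [14,15] [10,18]
{[0,2],[1,3]} hit by 2; {[3,4]} hit by 4; {[6,7],[5,8],[2,9],[6,10]} hit by 7; {[10,12],[12,13]} hit by 12; {[14,15],[10,18]} hit by 15.
Points: 2, 4, 7, 12, 15 (5 total).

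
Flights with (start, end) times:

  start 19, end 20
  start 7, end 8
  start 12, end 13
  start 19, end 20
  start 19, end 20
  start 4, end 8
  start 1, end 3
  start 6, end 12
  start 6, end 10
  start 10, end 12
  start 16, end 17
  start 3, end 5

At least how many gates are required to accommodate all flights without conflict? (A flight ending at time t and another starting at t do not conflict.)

The answer is the maximum number of intervals overlapping at any instant.
Events (time:±→running): 1:+→1 3:-→0 3:+→1 4:+→2 5:-→1 6:+→2 6:+→3 7:+→4 … peak 4.

4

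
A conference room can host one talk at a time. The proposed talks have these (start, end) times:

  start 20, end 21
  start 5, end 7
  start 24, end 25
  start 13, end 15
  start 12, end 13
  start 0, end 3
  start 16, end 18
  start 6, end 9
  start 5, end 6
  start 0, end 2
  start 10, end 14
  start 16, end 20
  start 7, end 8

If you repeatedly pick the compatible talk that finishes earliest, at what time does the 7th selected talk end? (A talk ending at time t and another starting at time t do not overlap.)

21

Order by finish time; keep every interval that doesn't clash with the previous kept one.
By end time: (0,2), (0,3), (5,6), (5,7), (7,8), (6,9), (12,13), (10,14), (13,15), (16,18), (16,20), (20,21), (24,25).
Pick (0,2); next start ≥ 2 → (5,6); next start ≥ 6 → (7,8); next start ≥ 8 → (12,13); next start ≥ 13 → (13,15); next start ≥ 15 → (16,18); next start ≥ 18 → (20,21); next start ≥ 21 → (24,25).
Selected: (0,2) (5,6) (7,8) (12,13) (13,15) (16,18) (20,21) (24,25)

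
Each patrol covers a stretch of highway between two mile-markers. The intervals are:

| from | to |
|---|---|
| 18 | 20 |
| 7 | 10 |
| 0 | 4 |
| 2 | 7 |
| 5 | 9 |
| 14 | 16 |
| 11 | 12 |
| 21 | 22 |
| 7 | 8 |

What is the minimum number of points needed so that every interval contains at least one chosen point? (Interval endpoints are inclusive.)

Process intervals by earliest right end; each time one isn't hit yet, stab at its right endpoint.
By right end: [0,4]  [2,7]  [7,8]  [5,9]  [7,10]  [11,12]  [14,16]  [18,20]  [21,22]
[0,4] uncovered → point at 4; [7,8] uncovered → point at 8; [11,12] uncovered → point at 12; [14,16] uncovered → point at 16; [18,20] uncovered → point at 20; [21,22] uncovered → point at 22.
Points: 4, 8, 12, 16, 20, 22 (6 total).

6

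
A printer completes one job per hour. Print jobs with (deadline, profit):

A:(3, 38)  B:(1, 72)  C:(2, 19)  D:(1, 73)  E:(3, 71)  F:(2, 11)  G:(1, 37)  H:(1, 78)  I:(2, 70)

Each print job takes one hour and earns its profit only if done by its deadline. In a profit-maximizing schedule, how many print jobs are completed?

Profit order: H=78 D=73 B=72 E=71 I=70 A=38 G=37 C=19 F=11
Assign: H→slot 1, D skipped, B skipped, E→slot 3, I→slot 2, A skipped, G skipped, C skipped, F skipped.
Slots: [1:H] [2:I] [3:E]
3 of 9 scheduled.

3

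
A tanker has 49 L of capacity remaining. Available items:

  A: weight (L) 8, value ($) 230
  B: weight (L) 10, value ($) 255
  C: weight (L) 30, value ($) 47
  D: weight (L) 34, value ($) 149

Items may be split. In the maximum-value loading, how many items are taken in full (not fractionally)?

2

Sort by value per unit weight and fill in that order.
Ratios (sorted): A 28.75, B 25.50, D 4.38, C 1.57
take A (8 @ 230); take B (10 @ 255); take 31/34 of D → 135.85. Capacity used 49/49.
2 item(s) taken whole; one partial (take 31/34 of D).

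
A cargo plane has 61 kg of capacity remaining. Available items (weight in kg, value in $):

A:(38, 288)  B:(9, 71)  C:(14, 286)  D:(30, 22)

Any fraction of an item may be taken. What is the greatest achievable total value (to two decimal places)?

Order: C (286/14=20.43) > B (71/9=7.89) > A (288/38=7.58) > D (22/30=0.73)
Fill: take C (14 @ 286) → take B (9 @ 71) → take A (38 @ 288); 61/61 used.
Total value = 645.00

645.00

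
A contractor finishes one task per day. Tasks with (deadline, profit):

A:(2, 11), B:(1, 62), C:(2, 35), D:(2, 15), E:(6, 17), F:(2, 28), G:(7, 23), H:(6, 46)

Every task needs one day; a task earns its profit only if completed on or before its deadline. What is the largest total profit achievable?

183

Profit order: B=62 H=46 C=35 F=28 G=23 E=17 D=15 A=11
Assign: B→slot 1, H→slot 6, C→slot 2, F skipped, G→slot 7, E→slot 5, D skipped, A skipped.
Slots: [1:B] [2:C] [5:E] [6:H] [7:G]
Profit = 62 + 35 + 17 + 46 + 23 = 183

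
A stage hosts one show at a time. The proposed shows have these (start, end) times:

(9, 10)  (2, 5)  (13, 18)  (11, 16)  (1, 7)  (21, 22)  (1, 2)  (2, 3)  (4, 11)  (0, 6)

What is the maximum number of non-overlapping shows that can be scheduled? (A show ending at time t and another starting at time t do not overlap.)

Sort by end time and greedily take each interval whose start is ≥ the last chosen end.
By end time: (1,2), (2,3), (2,5), (0,6), (1,7), (9,10), (4,11), (11,16), (13,18), (21,22).
Pick (1,2); next start ≥ 2 → (2,3); next start ≥ 3 → (9,10); next start ≥ 10 → (11,16); next start ≥ 16 → (21,22).
Selected 5 shows.

5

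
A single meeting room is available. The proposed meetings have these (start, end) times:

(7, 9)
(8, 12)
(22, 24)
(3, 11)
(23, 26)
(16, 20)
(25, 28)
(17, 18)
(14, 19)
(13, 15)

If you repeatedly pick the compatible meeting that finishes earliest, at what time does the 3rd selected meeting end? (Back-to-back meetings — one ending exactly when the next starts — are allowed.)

By end time: (7,9), (3,11), (8,12), (13,15), (17,18), (14,19), (16,20), (22,24), (23,26), (25,28).
Pick (7,9); next start ≥ 9 → (13,15); next start ≥ 15 → (17,18); next start ≥ 18 → (22,24); next start ≥ 24 → (25,28).
Selected: (7,9) (13,15) (17,18) (22,24) (25,28)

18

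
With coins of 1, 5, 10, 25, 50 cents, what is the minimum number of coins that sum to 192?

8

Use the largest denomination that fits, subtract, and repeat.
192 − 3×50→42 − 1×25→17 − 1×10→7 − 1×5→2 − 2×1→0
Total coins = 3 + 1 + 1 + 1 + 2 = 8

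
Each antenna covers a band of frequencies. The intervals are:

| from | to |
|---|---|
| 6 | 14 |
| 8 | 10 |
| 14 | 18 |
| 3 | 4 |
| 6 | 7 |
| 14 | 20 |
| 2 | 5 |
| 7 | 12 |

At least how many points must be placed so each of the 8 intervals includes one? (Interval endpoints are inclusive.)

Sort by right endpoint; whenever an interval is uncovered, place a point at its right end.
By right end: [3,4]  [2,5]  [6,7]  [8,10]  [7,12]  [6,14]  [14,18]  [14,20]
[3,4] uncovered → point at 4; [6,7] uncovered → point at 7; [8,10] uncovered → point at 10; [14,18] uncovered → point at 18.
Points: 4, 7, 10, 18 (4 total).

4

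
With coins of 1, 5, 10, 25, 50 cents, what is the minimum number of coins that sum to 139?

8

Greedy: take as many of the largest coin as possible, then repeat with the remainder.
139 − 2×50→39 − 1×25→14 − 1×10→4 − 4×1→0
Total coins = 2 + 1 + 1 + 4 = 8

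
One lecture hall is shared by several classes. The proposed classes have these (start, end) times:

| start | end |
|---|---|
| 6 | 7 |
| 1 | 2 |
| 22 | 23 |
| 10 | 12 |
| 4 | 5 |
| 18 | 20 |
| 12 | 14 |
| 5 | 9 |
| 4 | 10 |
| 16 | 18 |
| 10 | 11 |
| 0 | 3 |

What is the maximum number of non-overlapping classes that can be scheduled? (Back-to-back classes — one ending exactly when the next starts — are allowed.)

8

Sort by end time and greedily take each interval whose start is ≥ the last chosen end.
By end time: (1,2), (0,3), (4,5), (6,7), (5,9), (4,10), (10,11), (10,12), (12,14), (16,18), (18,20), (22,23).
Pick (1,2); next start ≥ 2 → (4,5); next start ≥ 5 → (6,7); next start ≥ 7 → (10,11); next start ≥ 11 → (12,14); next start ≥ 14 → (16,18); next start ≥ 18 → (18,20); next start ≥ 20 → (22,23).
Selected 8 classes.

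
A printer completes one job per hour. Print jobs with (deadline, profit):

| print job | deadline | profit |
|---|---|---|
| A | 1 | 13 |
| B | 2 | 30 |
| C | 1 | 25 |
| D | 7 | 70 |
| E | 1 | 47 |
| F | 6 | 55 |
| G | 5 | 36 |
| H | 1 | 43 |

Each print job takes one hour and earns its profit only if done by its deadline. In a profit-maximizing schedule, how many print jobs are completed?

5

Take jobs in profit order; each goes to the latest open slot no later than its deadline.
Profit order: D=70 F=55 E=47 H=43 G=36 B=30 C=25 A=13
Assign: D→slot 7, F→slot 6, E→slot 1, H skipped, G→slot 5, B→slot 2, C skipped, A skipped.
Slots: [1:E] [2:B] [5:G] [6:F] [7:D]
5 of 8 scheduled.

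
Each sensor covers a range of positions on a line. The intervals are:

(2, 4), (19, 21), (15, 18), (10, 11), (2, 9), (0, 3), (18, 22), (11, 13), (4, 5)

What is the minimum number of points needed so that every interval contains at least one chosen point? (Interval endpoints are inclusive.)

5

Process intervals by earliest right end; each time one isn't hit yet, stab at its right endpoint.
By right end: [0,3]  [2,4]  [4,5]  [2,9]  [10,11]  [11,13]  [15,18]  [19,21]  [18,22]
[0,3] uncovered → point at 3; [4,5] uncovered → point at 5; [10,11] uncovered → point at 11; [15,18] uncovered → point at 18; [19,21] uncovered → point at 21.
Points: 3, 5, 11, 18, 21 (5 total).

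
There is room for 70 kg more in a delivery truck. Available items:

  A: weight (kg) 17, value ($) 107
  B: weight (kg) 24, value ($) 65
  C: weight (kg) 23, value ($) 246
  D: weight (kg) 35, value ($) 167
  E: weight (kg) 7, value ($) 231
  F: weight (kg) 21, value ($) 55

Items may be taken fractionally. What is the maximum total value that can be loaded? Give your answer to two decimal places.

693.74

Order: E (231/7=33.00) > C (246/23=10.70) > A (107/17=6.29) > D (167/35=4.77) > B (65/24=2.71) > F (55/21=2.62)
Fill: take E (7 @ 231) → take C (23 @ 246) → take A (17 @ 107) → take 23/35 of D → 109.74; 70/70 used.
Total value = 693.74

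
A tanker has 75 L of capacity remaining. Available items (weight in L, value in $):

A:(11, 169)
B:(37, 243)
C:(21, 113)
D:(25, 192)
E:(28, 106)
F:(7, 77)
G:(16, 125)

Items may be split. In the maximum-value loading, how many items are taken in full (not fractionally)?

Ratios (sorted): A 15.36, F 11.00, G 7.81, D 7.68, B 6.57, C 5.38, E 3.79
take A (11 @ 169); take F (7 @ 77); take G (16 @ 125); take D (25 @ 192); take 16/37 of B → 105.08. Capacity used 75/75.
4 item(s) taken whole; one partial (take 16/37 of B).

4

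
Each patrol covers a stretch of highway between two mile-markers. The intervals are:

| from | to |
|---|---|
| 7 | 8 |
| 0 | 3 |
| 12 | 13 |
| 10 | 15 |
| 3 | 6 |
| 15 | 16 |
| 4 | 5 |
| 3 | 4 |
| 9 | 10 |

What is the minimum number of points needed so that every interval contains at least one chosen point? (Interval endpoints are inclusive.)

6

By right end: [0,3]  [3,4]  [4,5]  [3,6]  [7,8]  [9,10]  [12,13]  [10,15]  [15,16]
[0,3] uncovered → point at 3; [4,5] uncovered → point at 5; [7,8] uncovered → point at 8; [9,10] uncovered → point at 10; [12,13] uncovered → point at 13; [15,16] uncovered → point at 16.
Points: 3, 5, 8, 10, 13, 16 (6 total).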